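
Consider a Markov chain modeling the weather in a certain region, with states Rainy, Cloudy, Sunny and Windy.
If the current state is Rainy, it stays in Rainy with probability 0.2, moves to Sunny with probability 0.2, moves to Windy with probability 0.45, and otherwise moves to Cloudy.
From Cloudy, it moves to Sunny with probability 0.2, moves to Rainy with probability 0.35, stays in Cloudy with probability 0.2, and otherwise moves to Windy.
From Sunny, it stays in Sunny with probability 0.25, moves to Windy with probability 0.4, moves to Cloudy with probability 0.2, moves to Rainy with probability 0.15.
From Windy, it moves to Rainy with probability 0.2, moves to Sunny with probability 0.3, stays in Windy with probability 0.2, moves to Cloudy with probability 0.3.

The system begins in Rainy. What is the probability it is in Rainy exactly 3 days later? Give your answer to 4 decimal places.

Propagate the distribution vector 3 days from Rainy.
After 0 days: (1.0000, 0.0000, 0.0000, 0.0000)
After 1 day: (0.2000, 0.1500, 0.2000, 0.4500)
After 2 days: (0.2125, 0.2350, 0.2550, 0.2975)
After 3 days: (0.2225, 0.2191, 0.2425, 0.3159)
P(in Rainy after 3 days) = 0.2225

0.2225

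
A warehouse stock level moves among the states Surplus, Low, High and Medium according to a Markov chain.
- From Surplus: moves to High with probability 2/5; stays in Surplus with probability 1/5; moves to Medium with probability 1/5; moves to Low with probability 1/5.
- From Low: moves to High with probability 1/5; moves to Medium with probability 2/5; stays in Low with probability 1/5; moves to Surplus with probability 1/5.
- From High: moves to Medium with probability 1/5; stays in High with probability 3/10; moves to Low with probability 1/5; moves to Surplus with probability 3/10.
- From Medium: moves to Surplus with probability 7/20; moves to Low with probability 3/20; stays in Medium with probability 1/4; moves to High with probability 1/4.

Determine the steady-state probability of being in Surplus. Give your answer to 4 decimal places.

Let the stationary distribution be π with π = πP and π_1 + π_2 + π_3 + π_4 = 1.
π_1 = 0.2·π_1 + 0.2·π_2 + 0.3·π_3 + 0.35·π_4
π_2 = 0.2·π_1 + 0.2·π_2 + 0.2·π_3 + 0.15·π_4
π_3 = 0.4·π_1 + 0.2·π_2 + 0.3·π_3 + 0.25·π_4
Solving with the normalization constraint gives π = (0.2670, 0.1875, 0.2955, 0.2500).
So the stationary probability of Surplus is 0.2670.

0.2670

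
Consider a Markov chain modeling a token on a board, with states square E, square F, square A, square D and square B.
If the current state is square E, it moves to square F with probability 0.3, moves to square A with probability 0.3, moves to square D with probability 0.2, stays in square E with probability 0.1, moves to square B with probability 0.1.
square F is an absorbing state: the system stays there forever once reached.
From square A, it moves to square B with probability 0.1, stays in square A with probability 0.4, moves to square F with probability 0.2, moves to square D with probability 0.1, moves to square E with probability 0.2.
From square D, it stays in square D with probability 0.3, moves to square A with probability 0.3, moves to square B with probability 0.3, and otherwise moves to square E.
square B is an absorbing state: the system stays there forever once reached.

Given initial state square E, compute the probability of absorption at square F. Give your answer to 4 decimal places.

0.6064

Let h(s) be the probability of absorption at square F starting from transient state s. Then h(square F) = 1 and h(square B) = 0. By first-step analysis:
h(square E) = 0.1·h(square E) + 0.3·1 + 0.3·h(square A) + 0.2·h(square D) + 0.1·0
h(square A) = 0.2·h(square E) + 0.2·1 + 0.4·h(square A) + 0.1·h(square D) + 0.1·0
h(square D) = 0.1·h(square E) + 0.3·h(square A) + 0.3·h(square D) + 0.3·0
Solving: h(square E) = 0.6064, h(square A) = 0.5922, h(square D) = 0.3404.
Starting from square E, the probability is 0.6064.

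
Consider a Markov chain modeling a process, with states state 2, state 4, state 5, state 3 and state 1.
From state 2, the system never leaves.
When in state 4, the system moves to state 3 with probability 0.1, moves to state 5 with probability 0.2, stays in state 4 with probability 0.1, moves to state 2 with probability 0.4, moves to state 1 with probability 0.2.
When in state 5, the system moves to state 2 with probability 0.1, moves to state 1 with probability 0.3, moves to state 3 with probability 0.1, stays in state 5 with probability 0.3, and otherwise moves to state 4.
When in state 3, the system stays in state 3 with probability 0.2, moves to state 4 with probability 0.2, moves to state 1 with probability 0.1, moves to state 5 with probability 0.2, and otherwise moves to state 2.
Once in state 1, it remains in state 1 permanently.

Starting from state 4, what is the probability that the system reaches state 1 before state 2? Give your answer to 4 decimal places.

0.3958

Let h(s) be the probability of absorption at state 1 starting from transient state s. Then h(state 1) = 1 and h(state 2) = 0. By first-step analysis:
h(state 4) = 0.4·0 + 0.1·h(state 4) + 0.2·h(state 5) + 0.1·h(state 3) + 0.2·1
h(state 5) = 0.1·0 + 0.2·h(state 4) + 0.3·h(state 5) + 0.1·h(state 3) + 0.3·1
h(state 3) = 0.3·0 + 0.2·h(state 4) + 0.2·h(state 5) + 0.2·h(state 3) + 0.1·1
Solving: h(state 4) = 0.3958, h(state 5) = 0.5949, h(state 3) = 0.3727.
Starting from state 4, the probability is 0.3958.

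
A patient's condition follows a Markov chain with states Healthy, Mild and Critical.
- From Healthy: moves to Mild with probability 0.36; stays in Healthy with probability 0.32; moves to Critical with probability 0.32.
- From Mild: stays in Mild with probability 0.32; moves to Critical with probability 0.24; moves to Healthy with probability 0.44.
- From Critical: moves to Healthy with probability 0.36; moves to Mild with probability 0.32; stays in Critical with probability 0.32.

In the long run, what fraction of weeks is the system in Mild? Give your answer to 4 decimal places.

Let the stationary distribution be π with π = πP and π_1 + π_2 + π_3 = 1.
π_1 = 0.32·π_1 + 0.44·π_2 + 0.36·π_3
π_2 = 0.36·π_1 + 0.32·π_2 + 0.32·π_3
Solving with the normalization constraint gives π = (0.3719, 0.3349, 0.2932).
So the stationary probability of Mild is 0.3349.

0.3349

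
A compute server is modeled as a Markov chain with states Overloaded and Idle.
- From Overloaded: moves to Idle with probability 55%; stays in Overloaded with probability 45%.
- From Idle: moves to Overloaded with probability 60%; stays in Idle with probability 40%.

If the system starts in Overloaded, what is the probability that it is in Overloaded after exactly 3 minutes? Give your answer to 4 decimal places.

0.5201

Propagate the distribution vector 3 minutes from Overloaded.
After 0 minutes: (1.0000, 0.0000)
After 1 minute: (0.4500, 0.5500)
After 2 minutes: (0.5325, 0.4675)
After 3 minutes: (0.5201, 0.4799)
P(in Overloaded after 3 minutes) = 0.5201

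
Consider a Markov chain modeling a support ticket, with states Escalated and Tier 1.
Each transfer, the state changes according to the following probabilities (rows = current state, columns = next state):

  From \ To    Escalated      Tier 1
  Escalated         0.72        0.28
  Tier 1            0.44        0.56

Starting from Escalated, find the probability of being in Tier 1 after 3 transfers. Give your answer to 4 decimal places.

Propagate the distribution vector 3 transfers from Escalated.
After 0 transfers: (1.0000, 0.0000)
After 1 transfer: (0.7200, 0.2800)
After 2 transfers: (0.6416, 0.3584)
After 3 transfers: (0.6196, 0.3804)
P(in Tier 1 after 3 transfers) = 0.3804

0.3804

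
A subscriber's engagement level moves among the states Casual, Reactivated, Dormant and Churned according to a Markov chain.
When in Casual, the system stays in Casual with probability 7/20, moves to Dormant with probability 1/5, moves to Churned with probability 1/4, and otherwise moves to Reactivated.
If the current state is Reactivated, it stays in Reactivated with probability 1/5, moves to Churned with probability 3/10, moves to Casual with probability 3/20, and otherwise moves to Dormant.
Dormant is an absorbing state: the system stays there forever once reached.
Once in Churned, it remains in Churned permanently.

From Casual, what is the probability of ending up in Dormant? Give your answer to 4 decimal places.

0.4694

Let h(s) be the probability of absorption at Dormant starting from transient state s. Then h(Dormant) = 1 and h(Churned) = 0. By first-step analysis:
h(Casual) = 0.35·h(Casual) + 0.2·h(Reactivated) + 0.2·1 + 0.25·0
h(Reactivated) = 0.15·h(Casual) + 0.2·h(Reactivated) + 0.35·1 + 0.3·0
Solving: h(Casual) = 0.4694, h(Reactivated) = 0.5255.
Starting from Casual, the probability is 0.4694.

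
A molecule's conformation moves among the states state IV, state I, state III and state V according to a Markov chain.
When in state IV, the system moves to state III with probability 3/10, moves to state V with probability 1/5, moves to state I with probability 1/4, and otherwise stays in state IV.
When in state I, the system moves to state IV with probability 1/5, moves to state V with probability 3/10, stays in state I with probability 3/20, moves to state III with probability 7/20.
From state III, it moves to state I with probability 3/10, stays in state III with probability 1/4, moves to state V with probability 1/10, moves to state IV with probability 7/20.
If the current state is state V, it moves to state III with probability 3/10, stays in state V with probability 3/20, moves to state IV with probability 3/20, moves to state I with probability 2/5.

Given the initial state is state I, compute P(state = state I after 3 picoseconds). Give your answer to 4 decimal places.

0.2595

Propagate the distribution vector 3 picoseconds from state I.
After 0 picoseconds: (0.0000, 1.0000, 0.0000, 0.0000)
After 1 picosecond: (0.2000, 0.1500, 0.3500, 0.3000)
After 2 picoseconds: (0.2475, 0.2975, 0.2900, 0.1650)
After 3 picoseconds: (0.2476, 0.2595, 0.3004, 0.1925)
P(in state I after 3 picoseconds) = 0.2595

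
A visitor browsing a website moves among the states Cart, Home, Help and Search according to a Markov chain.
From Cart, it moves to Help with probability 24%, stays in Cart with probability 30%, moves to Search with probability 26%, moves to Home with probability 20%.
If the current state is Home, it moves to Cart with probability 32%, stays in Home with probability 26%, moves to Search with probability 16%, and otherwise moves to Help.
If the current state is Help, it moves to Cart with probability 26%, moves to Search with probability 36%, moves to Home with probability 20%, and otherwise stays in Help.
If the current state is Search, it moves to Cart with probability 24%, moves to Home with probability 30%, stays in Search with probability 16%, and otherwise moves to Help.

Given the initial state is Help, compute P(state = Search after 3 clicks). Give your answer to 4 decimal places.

0.2385

Propagate the distribution vector 3 clicks from Help.
After 0 clicks: (0.0000, 0.0000, 1.0000, 0.0000)
After 1 click: (0.2600, 0.2000, 0.1800, 0.3600)
After 2 clicks: (0.2752, 0.2480, 0.2548, 0.2220)
After 3 clicks: (0.2814, 0.2371, 0.2430, 0.2385)
P(in Search after 3 clicks) = 0.2385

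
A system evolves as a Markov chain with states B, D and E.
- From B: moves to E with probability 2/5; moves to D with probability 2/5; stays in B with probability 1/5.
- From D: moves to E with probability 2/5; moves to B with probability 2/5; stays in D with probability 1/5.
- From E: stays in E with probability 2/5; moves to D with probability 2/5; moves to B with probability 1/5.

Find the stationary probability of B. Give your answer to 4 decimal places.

0.2667

Let the stationary distribution be π with π = πP and π_1 + π_2 + π_3 = 1.
π_1 = 0.2·π_1 + 0.4·π_2 + 0.2·π_3
π_2 = 0.4·π_1 + 0.2·π_2 + 0.4·π_3
Solving with the normalization constraint gives π = (0.2667, 0.3333, 0.4000).
So the stationary probability of B is 0.2667.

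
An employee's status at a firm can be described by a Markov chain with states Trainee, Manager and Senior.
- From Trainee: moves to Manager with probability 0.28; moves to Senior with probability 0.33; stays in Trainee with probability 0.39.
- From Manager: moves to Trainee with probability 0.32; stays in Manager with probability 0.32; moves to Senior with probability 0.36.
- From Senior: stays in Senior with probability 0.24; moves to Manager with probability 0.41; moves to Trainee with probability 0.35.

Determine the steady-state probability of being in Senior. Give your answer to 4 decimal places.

Let the stationary distribution be π with π = πP and π_1 + π_2 + π_3 = 1.
π_1 = 0.39·π_1 + 0.32·π_2 + 0.35·π_3
π_2 = 0.28·π_1 + 0.32·π_2 + 0.41·π_3
Solving with the normalization constraint gives π = (0.3541, 0.3339, 0.3119).
So the stationary probability of Senior is 0.3119.

0.3119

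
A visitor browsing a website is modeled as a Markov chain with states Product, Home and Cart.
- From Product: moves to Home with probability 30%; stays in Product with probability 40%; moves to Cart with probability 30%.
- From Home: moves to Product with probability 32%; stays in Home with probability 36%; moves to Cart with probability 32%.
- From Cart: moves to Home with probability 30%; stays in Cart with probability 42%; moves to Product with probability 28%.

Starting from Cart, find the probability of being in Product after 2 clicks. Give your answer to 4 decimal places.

Sum over the intermediate state after 1 click:
P = P(Cart→Product)·P(Product→Product) + P(Cart→Home)·P(Home→Product) + P(Cart→Cart)·P(Cart→Product)
  = 0.28×0.4 + 0.3×0.32 + 0.42×0.28
  = 0.1120 + 0.0960 + 0.1176 = 0.3256

0.3256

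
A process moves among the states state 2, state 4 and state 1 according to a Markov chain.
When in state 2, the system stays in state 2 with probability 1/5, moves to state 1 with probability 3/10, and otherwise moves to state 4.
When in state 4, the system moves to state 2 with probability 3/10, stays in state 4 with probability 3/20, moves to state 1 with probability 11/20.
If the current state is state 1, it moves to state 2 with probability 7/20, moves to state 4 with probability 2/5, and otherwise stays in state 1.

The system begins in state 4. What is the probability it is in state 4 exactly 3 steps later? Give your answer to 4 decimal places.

Propagate the distribution vector 3 steps from state 4.
After 0 steps: (0.0000, 1.0000, 0.0000)
After 1 step: (0.3000, 0.1500, 0.5500)
After 2 steps: (0.2975, 0.3925, 0.3100)
After 3 steps: (0.2858, 0.3316, 0.3826)
P(in state 4 after 3 steps) = 0.3316

0.3316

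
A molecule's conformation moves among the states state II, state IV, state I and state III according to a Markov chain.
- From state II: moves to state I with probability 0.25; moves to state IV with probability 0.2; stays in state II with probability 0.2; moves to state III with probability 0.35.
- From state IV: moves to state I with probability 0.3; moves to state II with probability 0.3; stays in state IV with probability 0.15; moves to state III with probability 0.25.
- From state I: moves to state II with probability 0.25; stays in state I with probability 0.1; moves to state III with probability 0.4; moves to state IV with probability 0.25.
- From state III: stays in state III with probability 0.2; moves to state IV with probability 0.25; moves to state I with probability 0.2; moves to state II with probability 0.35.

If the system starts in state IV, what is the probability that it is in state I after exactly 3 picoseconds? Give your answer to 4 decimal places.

0.2154

Propagate the distribution vector 3 picoseconds from state IV.
After 0 picoseconds: (0.0000, 1.0000, 0.0000, 0.0000)
After 1 picosecond: (0.3000, 0.1500, 0.3000, 0.2500)
After 2 picoseconds: (0.2675, 0.2200, 0.2000, 0.3125)
After 3 picoseconds: (0.2789, 0.2146, 0.2154, 0.2911)
P(in state I after 3 picoseconds) = 0.2154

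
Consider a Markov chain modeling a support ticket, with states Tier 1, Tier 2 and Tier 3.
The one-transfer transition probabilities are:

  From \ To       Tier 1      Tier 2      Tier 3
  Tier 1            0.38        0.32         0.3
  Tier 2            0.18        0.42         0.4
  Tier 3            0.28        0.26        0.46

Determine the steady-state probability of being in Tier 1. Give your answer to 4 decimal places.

0.2745

Let the stationary distribution be π with π = πP and π_1 + π_2 + π_3 = 1.
π_1 = 0.38·π_1 + 0.18·π_2 + 0.28·π_3
π_2 = 0.32·π_1 + 0.42·π_2 + 0.26·π_3
Solving with the normalization constraint gives π = (0.2745, 0.3291, 0.3963).
So the stationary probability of Tier 1 is 0.2745.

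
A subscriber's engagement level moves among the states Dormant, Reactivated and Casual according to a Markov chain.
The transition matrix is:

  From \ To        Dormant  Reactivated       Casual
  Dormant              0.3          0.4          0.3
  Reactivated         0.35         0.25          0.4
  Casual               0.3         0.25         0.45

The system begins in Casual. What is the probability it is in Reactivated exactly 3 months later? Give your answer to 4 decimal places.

Propagate the distribution vector 3 months from Casual.
After 0 months: (0.0000, 0.0000, 1.0000)
After 1 month: (0.3000, 0.2500, 0.4500)
After 2 months: (0.3125, 0.2950, 0.3925)
After 3 months: (0.3148, 0.2969, 0.3884)
P(in Reactivated after 3 months) = 0.2969

0.2969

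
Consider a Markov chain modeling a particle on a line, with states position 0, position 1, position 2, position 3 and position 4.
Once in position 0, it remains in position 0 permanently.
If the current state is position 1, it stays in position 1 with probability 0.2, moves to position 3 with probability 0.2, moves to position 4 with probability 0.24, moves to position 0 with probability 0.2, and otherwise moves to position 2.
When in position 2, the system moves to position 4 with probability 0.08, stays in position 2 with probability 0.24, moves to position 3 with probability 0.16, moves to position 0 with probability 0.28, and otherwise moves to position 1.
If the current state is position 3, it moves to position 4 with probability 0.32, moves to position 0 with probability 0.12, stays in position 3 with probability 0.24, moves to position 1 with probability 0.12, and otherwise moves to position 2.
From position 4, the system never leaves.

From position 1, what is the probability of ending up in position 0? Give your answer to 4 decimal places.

Let h(s) be the probability of absorption at position 0 starting from transient state s. Then h(position 0) = 1 and h(position 4) = 0. By first-step analysis:
h(position 1) = 0.2·1 + 0.2·h(position 1) + 0.16·h(position 2) + 0.2·h(position 3) + 0.24·0
h(position 2) = 0.28·1 + 0.24·h(position 1) + 0.24·h(position 2) + 0.16·h(position 3) + 0.08·0
h(position 3) = 0.12·1 + 0.12·h(position 1) + 0.2·h(position 2) + 0.24·h(position 3) + 0.32·0
Solving: h(position 1) = 0.4668, h(position 2) = 0.5977, h(position 3) = 0.3889.
Starting from position 1, the probability is 0.4668.

0.4668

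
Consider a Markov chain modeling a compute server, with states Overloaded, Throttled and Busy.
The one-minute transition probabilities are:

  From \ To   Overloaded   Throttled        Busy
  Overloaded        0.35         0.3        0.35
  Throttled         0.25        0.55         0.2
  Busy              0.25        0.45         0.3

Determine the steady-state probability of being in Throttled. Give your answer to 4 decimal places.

0.4537

Let the stationary distribution be π with π = πP and π_1 + π_2 + π_3 = 1.
π_1 = 0.35·π_1 + 0.25·π_2 + 0.25·π_3
π_2 = 0.3·π_1 + 0.55·π_2 + 0.45·π_3
Solving with the normalization constraint gives π = (0.2778, 0.4537, 0.2685).
So the stationary probability of Throttled is 0.4537.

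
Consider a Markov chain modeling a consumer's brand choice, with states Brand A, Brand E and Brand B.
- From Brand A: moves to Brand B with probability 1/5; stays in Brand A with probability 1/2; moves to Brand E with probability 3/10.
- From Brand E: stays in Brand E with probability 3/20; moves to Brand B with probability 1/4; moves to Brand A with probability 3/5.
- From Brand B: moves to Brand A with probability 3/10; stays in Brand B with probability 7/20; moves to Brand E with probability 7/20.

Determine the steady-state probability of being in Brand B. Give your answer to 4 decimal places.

0.2513

Let the stationary distribution be π with π = πP and π_1 + π_2 + π_3 = 1.
π_1 = 0.5·π_1 + 0.6·π_2 + 0.3·π_3
π_2 = 0.3·π_1 + 0.15·π_2 + 0.35·π_3
Solving with the normalization constraint gives π = (0.4769, 0.2718, 0.2513).
So the stationary probability of Brand B is 0.2513.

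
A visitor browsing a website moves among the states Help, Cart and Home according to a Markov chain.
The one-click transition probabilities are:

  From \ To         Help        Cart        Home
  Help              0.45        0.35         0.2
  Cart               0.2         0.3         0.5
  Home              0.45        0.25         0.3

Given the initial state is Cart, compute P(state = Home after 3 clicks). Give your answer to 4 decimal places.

0.3195

Propagate the distribution vector 3 clicks from Cart.
After 0 clicks: (0.0000, 1.0000, 0.0000)
After 1 click: (0.2000, 0.3000, 0.5000)
After 2 clicks: (0.3750, 0.2850, 0.3400)
After 3 clicks: (0.3788, 0.3018, 0.3195)
P(in Home after 3 clicks) = 0.3195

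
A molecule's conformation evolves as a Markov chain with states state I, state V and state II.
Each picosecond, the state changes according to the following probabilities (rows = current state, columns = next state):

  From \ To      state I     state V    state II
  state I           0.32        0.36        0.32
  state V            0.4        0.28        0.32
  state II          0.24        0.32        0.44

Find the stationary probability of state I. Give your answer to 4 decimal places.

Let the stationary distribution be π with π = πP and π_1 + π_2 + π_3 = 1.
π_1 = 0.32·π_1 + 0.4·π_2 + 0.24·π_3
π_2 = 0.36·π_1 + 0.28·π_2 + 0.32·π_3
Solving with the normalization constraint gives π = (0.3165, 0.3199, 0.3636).
So the stationary probability of state I is 0.3165.

0.3165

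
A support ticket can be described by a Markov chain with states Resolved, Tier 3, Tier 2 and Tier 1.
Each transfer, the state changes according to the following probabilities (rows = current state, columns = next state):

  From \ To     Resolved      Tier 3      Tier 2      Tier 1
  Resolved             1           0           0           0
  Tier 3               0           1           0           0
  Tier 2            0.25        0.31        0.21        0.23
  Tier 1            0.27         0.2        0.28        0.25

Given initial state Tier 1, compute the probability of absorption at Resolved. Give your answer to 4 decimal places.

0.5365

Let h(s) be the probability of absorption at Resolved starting from transient state s. Then h(Resolved) = 1 and h(Tier 3) = 0. By first-step analysis:
h(Tier 2) = 0.25·1 + 0.31·0 + 0.21·h(Tier 2) + 0.23·h(Tier 1)
h(Tier 1) = 0.27·1 + 0.2·0 + 0.28·h(Tier 2) + 0.25·h(Tier 1)
Solving: h(Tier 2) = 0.4726, h(Tier 1) = 0.5365.
Starting from Tier 1, the probability is 0.5365.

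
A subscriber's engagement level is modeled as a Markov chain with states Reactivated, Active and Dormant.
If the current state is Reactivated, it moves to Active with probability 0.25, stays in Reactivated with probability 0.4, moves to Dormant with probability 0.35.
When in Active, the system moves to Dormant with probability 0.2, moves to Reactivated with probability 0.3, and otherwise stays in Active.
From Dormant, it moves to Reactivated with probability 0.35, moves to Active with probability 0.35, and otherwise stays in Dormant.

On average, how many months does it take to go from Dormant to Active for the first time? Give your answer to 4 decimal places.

Let t(s) be the expected number of months to first reach Active from state s, with t(Active) = 0. Conditioning on the first month:
t(Reactivated) = 1 + 0.4·t(Reactivated) + 0.35·t(Dormant)
t(Dormant) = 1 + 0.35·t(Reactivated) + 0.3·t(Dormant)
Solving: t(Reactivated) = 3.5294, t(Dormant) = 3.1933.
Expected months from Dormant to Active: 3.1933.

3.1933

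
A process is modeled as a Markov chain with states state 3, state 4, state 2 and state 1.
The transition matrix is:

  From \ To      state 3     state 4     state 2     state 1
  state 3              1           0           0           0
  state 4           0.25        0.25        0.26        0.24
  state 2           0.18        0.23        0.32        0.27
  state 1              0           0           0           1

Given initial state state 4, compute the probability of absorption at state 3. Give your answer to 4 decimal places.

0.4816

Let h(s) be the probability of absorption at state 3 starting from transient state s. Then h(state 3) = 1 and h(state 1) = 0. By first-step analysis:
h(state 4) = 0.25·1 + 0.25·h(state 4) + 0.26·h(state 2) + 0.24·0
h(state 2) = 0.18·1 + 0.23·h(state 4) + 0.32·h(state 2) + 0.27·0
Solving: h(state 4) = 0.4816, h(state 2) = 0.4276.
Starting from state 4, the probability is 0.4816.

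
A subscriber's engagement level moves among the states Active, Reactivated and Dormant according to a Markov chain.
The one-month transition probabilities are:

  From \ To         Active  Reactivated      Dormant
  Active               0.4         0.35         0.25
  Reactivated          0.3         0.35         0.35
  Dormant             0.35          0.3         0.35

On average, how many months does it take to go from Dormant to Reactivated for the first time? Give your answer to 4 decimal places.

3.1405

Let t(s) be the expected number of months to first reach Reactivated from state s, with t(Reactivated) = 0. Conditioning on the first month:
t(Active) = 1 + 0.4·t(Active) + 0.25·t(Dormant)
t(Dormant) = 1 + 0.35·t(Active) + 0.35·t(Dormant)
Solving: t(Active) = 2.9752, t(Dormant) = 3.1405.
Expected months from Dormant to Reactivated: 3.1405.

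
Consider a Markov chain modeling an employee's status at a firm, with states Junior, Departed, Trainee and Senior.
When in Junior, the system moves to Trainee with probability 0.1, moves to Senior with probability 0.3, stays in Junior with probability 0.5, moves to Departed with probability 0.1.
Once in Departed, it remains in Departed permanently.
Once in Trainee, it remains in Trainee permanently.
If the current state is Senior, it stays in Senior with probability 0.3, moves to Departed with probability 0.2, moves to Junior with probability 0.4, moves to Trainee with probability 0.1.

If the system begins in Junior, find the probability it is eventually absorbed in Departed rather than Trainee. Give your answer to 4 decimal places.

Let h(s) be the probability of absorption at Departed starting from transient state s. Then h(Departed) = 1 and h(Trainee) = 0. By first-step analysis:
h(Junior) = 0.5·h(Junior) + 0.1·1 + 0.1·0 + 0.3·h(Senior)
h(Senior) = 0.4·h(Junior) + 0.2·1 + 0.1·0 + 0.3·h(Senior)
Solving: h(Junior) = 0.5652, h(Senior) = 0.6087.
Starting from Junior, the probability is 0.5652.

0.5652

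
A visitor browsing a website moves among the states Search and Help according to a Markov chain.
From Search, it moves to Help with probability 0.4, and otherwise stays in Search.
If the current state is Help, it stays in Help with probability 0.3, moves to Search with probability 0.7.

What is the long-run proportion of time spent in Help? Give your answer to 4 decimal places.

0.3636

Let the stationary distribution be π with π = πP and π_1 + π_2 = 1.
π_1 = 0.6·π_1 + 0.7·π_2
Solving with the normalization constraint gives π = (0.6364, 0.3636).
So the stationary probability of Help is 0.3636.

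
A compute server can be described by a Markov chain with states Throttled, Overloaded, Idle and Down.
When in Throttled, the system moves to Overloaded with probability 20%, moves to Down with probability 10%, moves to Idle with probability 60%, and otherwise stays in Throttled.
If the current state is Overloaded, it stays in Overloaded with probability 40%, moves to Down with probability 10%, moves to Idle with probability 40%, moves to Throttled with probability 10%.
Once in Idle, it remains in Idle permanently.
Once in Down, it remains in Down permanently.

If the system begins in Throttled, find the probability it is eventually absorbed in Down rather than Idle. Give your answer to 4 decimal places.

0.1538

Let h(s) be the probability of absorption at Down starting from transient state s. Then h(Down) = 1 and h(Idle) = 0. By first-step analysis:
h(Throttled) = 0.1·h(Throttled) + 0.2·h(Overloaded) + 0.6·0 + 0.1·1
h(Overloaded) = 0.1·h(Throttled) + 0.4·h(Overloaded) + 0.4·0 + 0.1·1
Solving: h(Throttled) = 0.1538, h(Overloaded) = 0.1923.
Starting from Throttled, the probability is 0.1538.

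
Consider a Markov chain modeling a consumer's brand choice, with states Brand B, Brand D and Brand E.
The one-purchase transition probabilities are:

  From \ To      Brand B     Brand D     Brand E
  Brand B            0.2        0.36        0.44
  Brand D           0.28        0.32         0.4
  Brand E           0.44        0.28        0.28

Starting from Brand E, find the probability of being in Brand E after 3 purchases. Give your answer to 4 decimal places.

0.3655

Propagate the distribution vector 3 purchases from Brand E.
After 0 purchases: (0.0000, 0.0000, 1.0000)
After 1 purchase: (0.4400, 0.2800, 0.2800)
After 2 purchases: (0.2896, 0.3264, 0.3840)
After 3 purchases: (0.3183, 0.3162, 0.3655)
P(in Brand E after 3 purchases) = 0.3655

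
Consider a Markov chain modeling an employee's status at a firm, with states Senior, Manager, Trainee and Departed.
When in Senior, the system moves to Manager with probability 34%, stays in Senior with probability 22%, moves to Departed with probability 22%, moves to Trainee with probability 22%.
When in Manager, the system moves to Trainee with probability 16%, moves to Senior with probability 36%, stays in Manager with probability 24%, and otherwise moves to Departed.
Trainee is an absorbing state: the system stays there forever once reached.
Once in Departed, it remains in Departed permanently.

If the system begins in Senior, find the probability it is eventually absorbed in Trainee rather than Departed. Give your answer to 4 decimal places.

Let h(s) be the probability of absorption at Trainee starting from transient state s. Then h(Trainee) = 1 and h(Departed) = 0. By first-step analysis:
h(Senior) = 0.22·h(Senior) + 0.34·h(Manager) + 0.22·1 + 0.22·0
h(Manager) = 0.36·h(Senior) + 0.24·h(Manager) + 0.16·1 + 0.24·0
Solving: h(Senior) = 0.4711, h(Manager) = 0.4337.
Starting from Senior, the probability is 0.4711.

0.4711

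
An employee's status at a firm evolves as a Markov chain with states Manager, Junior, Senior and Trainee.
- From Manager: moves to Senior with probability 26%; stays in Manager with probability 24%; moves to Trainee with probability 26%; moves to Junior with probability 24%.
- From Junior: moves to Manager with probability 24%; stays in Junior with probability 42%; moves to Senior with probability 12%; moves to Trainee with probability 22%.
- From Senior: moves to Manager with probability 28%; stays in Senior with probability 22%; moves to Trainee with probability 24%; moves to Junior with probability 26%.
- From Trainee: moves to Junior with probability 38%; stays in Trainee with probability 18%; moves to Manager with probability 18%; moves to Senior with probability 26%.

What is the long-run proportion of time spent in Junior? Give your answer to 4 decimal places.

0.3360

Let the stationary distribution be π with π = πP and π_1 + π_2 + π_3 + π_4 = 1.
π_1 = 0.24·π_1 + 0.24·π_2 + 0.28·π_3 + 0.18·π_4
π_2 = 0.24·π_1 + 0.42·π_2 + 0.26·π_3 + 0.38·π_4
π_3 = 0.26·π_1 + 0.12·π_2 + 0.22·π_3 + 0.26·π_4
Solving with the normalization constraint gives π = (0.2347, 0.3360, 0.2048, 0.2245).
So the stationary probability of Junior is 0.3360.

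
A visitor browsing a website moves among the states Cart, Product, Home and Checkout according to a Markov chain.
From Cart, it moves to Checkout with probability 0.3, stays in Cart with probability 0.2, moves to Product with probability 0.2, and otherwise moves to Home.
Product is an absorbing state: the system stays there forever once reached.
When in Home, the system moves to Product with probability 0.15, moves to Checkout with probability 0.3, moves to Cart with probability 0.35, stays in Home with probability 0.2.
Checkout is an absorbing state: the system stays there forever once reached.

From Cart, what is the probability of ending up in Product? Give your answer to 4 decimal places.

Let h(s) be the probability of absorption at Product starting from transient state s. Then h(Product) = 1 and h(Checkout) = 0. By first-step analysis:
h(Cart) = 0.2·h(Cart) + 0.2·1 + 0.3·h(Home) + 0.3·0
h(Home) = 0.35·h(Cart) + 0.15·1 + 0.2·h(Home) + 0.3·0
Solving: h(Cart) = 0.3832, h(Home) = 0.3551.
Starting from Cart, the probability is 0.3832.

0.3832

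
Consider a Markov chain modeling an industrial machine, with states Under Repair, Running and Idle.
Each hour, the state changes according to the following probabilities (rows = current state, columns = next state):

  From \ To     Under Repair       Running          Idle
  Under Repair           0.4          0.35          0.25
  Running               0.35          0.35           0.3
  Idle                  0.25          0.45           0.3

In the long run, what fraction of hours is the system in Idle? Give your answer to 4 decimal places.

Let the stationary distribution be π with π = πP and π_1 + π_2 + π_3 = 1.
π_1 = 0.4·π_1 + 0.35·π_2 + 0.25·π_3
π_2 = 0.35·π_1 + 0.35·π_2 + 0.45·π_3
Solving with the normalization constraint gives π = (0.3386, 0.3783, 0.2831).
So the stationary probability of Idle is 0.2831.

0.2831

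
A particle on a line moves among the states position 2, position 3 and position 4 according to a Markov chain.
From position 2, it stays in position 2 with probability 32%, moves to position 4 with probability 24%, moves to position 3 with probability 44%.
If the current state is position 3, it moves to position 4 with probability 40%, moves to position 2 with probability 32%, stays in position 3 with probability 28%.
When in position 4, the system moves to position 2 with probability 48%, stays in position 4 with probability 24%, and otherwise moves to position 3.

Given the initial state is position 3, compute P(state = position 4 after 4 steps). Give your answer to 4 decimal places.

0.2946

Propagate the distribution vector 4 steps from position 3.
After 0 steps: (0.0000, 1.0000, 0.0000)
After 1 step: (0.3200, 0.2800, 0.4000)
After 2 steps: (0.3840, 0.3312, 0.2848)
After 3 steps: (0.3656, 0.3414, 0.2930)
After 4 steps: (0.3669, 0.3385, 0.2946)
P(in position 4 after 4 steps) = 0.2946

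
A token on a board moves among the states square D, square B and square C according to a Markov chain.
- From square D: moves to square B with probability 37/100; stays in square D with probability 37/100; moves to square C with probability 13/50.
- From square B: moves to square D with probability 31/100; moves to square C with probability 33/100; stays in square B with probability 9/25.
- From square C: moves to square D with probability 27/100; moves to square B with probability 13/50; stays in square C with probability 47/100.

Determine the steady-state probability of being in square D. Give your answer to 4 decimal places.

0.3145

Let the stationary distribution be π with π = πP and π_1 + π_2 + π_3 = 1.
π_1 = 0.37·π_1 + 0.31·π_2 + 0.27·π_3
π_2 = 0.37·π_1 + 0.36·π_2 + 0.26·π_3
Solving with the normalization constraint gives π = (0.3145, 0.3273, 0.3581).
So the stationary probability of square D is 0.3145.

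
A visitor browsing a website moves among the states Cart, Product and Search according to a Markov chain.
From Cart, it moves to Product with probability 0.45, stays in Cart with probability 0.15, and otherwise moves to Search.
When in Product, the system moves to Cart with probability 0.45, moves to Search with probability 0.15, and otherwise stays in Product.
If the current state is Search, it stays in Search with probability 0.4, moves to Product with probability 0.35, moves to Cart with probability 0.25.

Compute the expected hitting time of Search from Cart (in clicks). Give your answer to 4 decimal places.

Let t(s) be the expected number of clicks to first reach Search from state s, with t(Search) = 0. Conditioning on the first click:
t(Cart) = 1 + 0.15·t(Cart) + 0.45·t(Product)
t(Product) = 1 + 0.45·t(Cart) + 0.4·t(Product)
Solving: t(Cart) = 3.4146, t(Product) = 4.2276.
Expected clicks from Cart to Search: 3.4146.

3.4146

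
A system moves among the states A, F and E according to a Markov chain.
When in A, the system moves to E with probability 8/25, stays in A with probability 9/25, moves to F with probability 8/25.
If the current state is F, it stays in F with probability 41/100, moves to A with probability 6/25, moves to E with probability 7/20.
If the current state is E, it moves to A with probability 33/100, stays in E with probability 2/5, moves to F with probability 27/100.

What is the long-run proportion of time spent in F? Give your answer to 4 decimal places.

Let the stationary distribution be π with π = πP and π_1 + π_2 + π_3 = 1.
π_1 = 0.36·π_1 + 0.24·π_2 + 0.33·π_3
π_2 = 0.32·π_1 + 0.41·π_2 + 0.27·π_3
Solving with the normalization constraint gives π = (0.3094, 0.3319, 0.3587).
So the stationary probability of F is 0.3319.

0.3319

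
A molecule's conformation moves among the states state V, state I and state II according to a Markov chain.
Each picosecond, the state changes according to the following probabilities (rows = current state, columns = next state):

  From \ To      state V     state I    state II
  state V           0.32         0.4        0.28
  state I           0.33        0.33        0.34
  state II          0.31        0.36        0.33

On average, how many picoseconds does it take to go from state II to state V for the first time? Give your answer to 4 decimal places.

3.1547

Let t(s) be the expected number of picoseconds to first reach state V from state s, with t(state V) = 0. Conditioning on the first picosecond:
t(state I) = 1 + 0.33·t(state I) + 0.34·t(state II)
t(state II) = 1 + 0.36·t(state I) + 0.33·t(state II)
Solving: t(state I) = 3.0934, t(state II) = 3.1547.
Expected picoseconds from state II to state V: 3.1547.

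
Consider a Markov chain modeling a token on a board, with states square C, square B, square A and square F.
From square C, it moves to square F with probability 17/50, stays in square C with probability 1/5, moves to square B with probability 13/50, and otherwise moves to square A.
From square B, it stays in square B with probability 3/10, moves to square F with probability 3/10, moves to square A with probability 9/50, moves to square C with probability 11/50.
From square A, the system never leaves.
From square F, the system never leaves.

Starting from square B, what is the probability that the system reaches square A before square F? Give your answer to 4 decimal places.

Let h(s) be the probability of absorption at square A starting from transient state s. Then h(square A) = 1 and h(square F) = 0. By first-step analysis:
h(square C) = 0.2·h(square C) + 0.26·h(square B) + 0.2·1 + 0.34·0
h(square B) = 0.22·h(square C) + 0.3·h(square B) + 0.18·1 + 0.3·0
Solving: h(square C) = 0.3715, h(square B) = 0.3739.
Starting from square B, the probability is 0.3739.

0.3739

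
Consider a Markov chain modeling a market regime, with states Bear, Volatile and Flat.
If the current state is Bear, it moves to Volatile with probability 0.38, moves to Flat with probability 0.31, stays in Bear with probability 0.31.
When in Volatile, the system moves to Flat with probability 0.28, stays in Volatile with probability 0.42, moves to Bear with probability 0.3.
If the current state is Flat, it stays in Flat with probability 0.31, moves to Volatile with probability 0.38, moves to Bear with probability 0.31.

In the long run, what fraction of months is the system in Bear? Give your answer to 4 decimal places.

0.3060

Let the stationary distribution be π with π = πP and π_1 + π_2 + π_3 = 1.
π_1 = 0.31·π_1 + 0.3·π_2 + 0.31·π_3
π_2 = 0.38·π_1 + 0.42·π_2 + 0.38·π_3
Solving with the normalization constraint gives π = (0.3060, 0.3958, 0.2981).
So the stationary probability of Bear is 0.3060.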